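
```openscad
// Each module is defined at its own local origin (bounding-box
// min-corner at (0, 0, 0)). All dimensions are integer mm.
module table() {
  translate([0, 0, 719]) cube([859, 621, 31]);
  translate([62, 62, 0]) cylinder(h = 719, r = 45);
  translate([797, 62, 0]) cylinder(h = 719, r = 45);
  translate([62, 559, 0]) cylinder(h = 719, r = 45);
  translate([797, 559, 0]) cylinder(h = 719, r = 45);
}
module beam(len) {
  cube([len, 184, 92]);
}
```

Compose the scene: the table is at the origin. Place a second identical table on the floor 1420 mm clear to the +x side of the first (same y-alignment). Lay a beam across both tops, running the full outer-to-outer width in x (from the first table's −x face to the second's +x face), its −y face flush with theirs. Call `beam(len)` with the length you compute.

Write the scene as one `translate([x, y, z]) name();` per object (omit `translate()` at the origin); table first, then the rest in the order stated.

table();
translate([2279, 0, 0]) table();
translate([0, 0, 750]) beam(3138);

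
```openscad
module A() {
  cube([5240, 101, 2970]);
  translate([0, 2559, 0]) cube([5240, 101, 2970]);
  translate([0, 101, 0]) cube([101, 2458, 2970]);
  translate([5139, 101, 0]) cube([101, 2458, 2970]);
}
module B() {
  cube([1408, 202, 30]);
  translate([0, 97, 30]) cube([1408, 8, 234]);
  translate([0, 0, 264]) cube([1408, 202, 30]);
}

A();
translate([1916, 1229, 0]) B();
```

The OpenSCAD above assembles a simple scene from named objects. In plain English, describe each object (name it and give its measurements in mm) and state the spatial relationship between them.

A is a box-shaped house frame (walls only): outside footprint 5240×2660 mm, wall height 2970 mm, wall thickness 101 mm. The two y-facing walls run the full x-width; the two x-facing walls fit between the inner faces of the y-facing walls.

B is an I-beam lying along x, 1408 mm long. Overall section height 294 mm. Two flanges 202 mm wide (y) and 30 mm thick, one on the floor and one at the top; a web 8 mm thick runs between them, centred on the flange width.

The I-beam sits inside the house frame, centred.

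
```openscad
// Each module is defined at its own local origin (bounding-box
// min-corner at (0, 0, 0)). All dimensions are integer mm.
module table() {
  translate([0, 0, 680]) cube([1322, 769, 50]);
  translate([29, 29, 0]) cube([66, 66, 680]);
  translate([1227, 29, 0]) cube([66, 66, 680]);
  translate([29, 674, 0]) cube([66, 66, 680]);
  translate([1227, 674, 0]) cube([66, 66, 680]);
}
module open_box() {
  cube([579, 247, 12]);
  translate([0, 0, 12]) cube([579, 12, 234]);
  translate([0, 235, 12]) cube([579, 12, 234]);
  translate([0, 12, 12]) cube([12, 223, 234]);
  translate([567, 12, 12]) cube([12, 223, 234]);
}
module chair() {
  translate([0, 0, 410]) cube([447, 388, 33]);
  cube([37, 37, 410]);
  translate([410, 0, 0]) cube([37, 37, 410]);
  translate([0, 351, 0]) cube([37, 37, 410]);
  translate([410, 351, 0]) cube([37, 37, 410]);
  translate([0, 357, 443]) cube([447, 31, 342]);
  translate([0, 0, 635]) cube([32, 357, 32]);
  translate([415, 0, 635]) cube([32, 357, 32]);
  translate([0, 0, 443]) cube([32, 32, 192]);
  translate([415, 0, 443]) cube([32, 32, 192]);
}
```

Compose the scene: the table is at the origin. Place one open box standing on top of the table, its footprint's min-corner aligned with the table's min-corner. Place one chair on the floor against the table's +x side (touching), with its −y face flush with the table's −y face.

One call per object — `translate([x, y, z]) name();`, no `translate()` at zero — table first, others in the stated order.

table();
translate([0, 0, 730]) open_box();
translate([1322, 0, 0]) chair();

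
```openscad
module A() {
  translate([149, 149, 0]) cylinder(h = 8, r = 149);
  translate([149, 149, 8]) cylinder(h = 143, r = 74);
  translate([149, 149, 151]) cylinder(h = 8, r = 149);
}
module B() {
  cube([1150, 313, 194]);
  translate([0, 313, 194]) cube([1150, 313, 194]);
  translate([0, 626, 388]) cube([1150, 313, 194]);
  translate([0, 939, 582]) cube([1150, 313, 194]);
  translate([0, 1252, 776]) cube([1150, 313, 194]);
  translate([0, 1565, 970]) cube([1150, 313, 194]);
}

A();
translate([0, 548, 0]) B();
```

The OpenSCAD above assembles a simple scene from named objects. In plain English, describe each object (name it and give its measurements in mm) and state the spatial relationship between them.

A is a spool: two coaxial disc flanges of radius 149 mm and thickness 8 mm, joined by a core cylinder of radius 74 mm and height 143 mm. The lower flange rests on z = 0 and the three cylinders share a vertical axis.

B is a run of 6 identical solid stair steps. Each tread is 1150×313 mm and each step block is 194 mm high. Step 1 rests on the floor; step k is offset from step 1 by (k−1)×313 mm in y and (k−1)×194 mm in z.

The staircase is on the floor beside the spool on its +y side.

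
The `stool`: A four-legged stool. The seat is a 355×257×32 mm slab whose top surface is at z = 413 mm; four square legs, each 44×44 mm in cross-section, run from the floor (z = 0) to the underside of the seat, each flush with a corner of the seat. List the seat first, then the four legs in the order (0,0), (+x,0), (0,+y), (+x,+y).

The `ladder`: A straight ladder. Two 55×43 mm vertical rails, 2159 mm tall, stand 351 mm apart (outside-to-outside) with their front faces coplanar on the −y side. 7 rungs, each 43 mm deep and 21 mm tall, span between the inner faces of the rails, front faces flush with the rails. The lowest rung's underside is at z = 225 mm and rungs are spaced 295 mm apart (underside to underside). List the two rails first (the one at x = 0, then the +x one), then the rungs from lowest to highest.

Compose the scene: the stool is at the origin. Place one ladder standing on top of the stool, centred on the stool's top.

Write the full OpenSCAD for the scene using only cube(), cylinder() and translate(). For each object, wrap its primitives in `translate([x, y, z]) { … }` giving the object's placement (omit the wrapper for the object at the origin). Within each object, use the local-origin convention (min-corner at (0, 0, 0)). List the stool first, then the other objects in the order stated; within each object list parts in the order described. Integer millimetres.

translate([0, 0, 381]) cube([355, 257, 32]);
cube([44, 44, 381]);
translate([311, 0, 0]) cube([44, 44, 381]);
translate([0, 213, 0]) cube([44, 44, 381]);
translate([311, 213, 0]) cube([44, 44, 381]);
translate([2, 107, 413]) {
  cube([55, 43, 2159]);
  translate([296, 0, 0]) cube([55, 43, 2159]);
  translate([55, 0, 225]) cube([241, 43, 21]);
  translate([55, 0, 520]) cube([241, 43, 21]);
  translate([55, 0, 815]) cube([241, 43, 21]);
  translate([55, 0, 1110]) cube([241, 43, 21]);
  translate([55, 0, 1405]) cube([241, 43, 21]);
  translate([55, 0, 1700]) cube([241, 43, 21]);
  translate([55, 0, 1995]) cube([241, 43, 21]);
}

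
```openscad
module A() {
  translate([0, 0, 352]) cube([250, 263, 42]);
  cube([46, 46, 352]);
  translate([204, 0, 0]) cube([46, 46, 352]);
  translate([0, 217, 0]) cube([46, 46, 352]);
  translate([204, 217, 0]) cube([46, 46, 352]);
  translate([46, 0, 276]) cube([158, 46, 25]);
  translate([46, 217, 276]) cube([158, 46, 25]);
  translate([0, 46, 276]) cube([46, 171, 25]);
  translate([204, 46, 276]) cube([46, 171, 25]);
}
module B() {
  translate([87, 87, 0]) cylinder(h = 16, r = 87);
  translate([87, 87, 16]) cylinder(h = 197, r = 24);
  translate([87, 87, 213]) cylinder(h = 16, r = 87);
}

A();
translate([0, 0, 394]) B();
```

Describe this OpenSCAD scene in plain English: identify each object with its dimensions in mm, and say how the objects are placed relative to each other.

A is a four-legged stool. The seat is 250×263 mm, 42 mm thick, top at z = 394 mm. It stands on four square legs, each 46×46 mm in cross-section, from z = 0 to the seat underside, each flush with a corner of the seat. Four stretchers, 46 mm wide and 25 mm tall, connect adjacent legs with their undersides at z = 276 mm, each running between the inner faces of the legs it joins and aligned with the legs' outer faces on the other axis.

B is a spool: two coaxial disc flanges of radius 87 mm and thickness 16 mm, joined by a core cylinder of radius 24 mm and height 197 mm. The lower flange rests on z = 0 and the three cylinders share a vertical axis.

The spool is on top of the stool.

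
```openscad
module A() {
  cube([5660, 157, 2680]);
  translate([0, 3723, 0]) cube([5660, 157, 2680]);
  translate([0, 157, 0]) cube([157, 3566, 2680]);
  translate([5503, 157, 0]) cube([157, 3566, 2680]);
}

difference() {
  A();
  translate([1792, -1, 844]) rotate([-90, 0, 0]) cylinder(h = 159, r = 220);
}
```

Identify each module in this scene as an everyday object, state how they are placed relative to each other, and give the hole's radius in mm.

The subtracted cylinder has r = 220 mm.

A is a house frame. The house frame has a circular hole through its front wall. The hole's radius is 220 mm.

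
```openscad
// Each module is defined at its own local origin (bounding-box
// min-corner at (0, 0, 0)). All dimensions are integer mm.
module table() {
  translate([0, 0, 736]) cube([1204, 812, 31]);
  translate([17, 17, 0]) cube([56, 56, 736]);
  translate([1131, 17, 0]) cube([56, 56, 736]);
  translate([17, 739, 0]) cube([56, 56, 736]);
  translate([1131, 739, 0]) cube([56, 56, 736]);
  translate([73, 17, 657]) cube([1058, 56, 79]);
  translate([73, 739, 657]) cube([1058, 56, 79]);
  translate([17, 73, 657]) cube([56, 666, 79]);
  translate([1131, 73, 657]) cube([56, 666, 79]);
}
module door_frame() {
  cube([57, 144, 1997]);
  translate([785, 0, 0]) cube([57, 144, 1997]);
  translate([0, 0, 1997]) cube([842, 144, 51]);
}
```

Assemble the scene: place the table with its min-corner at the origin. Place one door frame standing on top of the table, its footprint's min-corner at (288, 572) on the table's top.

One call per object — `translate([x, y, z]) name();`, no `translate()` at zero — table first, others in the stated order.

table();
translate([288, 572, 767]) door_frame();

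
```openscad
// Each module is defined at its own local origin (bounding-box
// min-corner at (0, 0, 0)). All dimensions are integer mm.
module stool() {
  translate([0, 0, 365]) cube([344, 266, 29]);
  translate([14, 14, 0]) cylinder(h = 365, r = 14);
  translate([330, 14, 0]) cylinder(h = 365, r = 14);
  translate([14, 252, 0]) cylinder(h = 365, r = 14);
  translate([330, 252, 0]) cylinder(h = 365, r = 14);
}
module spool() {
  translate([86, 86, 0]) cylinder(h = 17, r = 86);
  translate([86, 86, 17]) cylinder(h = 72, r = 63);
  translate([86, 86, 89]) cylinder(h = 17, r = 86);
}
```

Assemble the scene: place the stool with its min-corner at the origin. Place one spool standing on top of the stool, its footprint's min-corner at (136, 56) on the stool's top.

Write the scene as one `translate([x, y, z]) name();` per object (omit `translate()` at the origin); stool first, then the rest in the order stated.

stool();
translate([136, 56, 394]) spool();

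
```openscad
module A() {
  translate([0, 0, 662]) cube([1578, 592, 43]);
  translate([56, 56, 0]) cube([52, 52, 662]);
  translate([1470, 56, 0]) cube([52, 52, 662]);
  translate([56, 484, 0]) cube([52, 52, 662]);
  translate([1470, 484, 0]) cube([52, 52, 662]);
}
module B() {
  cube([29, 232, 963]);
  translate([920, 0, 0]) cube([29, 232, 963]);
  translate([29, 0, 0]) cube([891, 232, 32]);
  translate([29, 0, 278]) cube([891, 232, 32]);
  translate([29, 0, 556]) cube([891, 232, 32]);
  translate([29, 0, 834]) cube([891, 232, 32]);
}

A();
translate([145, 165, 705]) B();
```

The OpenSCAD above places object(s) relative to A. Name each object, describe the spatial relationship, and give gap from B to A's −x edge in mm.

The bookshelf's min-x is at 145; the table's min-x is 0; gap = 145 mm.

A is a table. B is a bookshelf. The bookshelf is on top of the table. The gap from the bookshelf to the table's −x edge is 145 mm.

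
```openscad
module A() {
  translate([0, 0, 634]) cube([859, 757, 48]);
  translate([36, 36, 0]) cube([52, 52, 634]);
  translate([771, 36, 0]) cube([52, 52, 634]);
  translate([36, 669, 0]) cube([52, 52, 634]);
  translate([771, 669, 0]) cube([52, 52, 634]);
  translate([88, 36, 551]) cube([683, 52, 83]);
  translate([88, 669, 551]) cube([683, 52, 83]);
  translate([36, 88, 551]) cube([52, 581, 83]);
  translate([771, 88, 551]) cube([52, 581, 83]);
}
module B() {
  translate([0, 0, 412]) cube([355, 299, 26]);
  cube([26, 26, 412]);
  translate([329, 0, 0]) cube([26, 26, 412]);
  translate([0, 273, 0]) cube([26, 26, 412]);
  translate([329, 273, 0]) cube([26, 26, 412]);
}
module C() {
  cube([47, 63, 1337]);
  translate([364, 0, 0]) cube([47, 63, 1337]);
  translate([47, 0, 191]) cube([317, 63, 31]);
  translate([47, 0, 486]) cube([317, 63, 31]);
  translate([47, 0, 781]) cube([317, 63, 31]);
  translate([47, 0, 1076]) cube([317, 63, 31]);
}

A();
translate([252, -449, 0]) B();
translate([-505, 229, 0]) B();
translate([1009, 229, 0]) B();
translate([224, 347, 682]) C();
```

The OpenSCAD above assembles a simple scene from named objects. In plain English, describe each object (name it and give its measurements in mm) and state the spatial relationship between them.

A is a rectangular dining table. The top is 859×757×48 mm with its upper surface at z = 682 mm. It stands on four 52×52 mm square legs, each inset 36 mm from the nearest pair of top edges, running from the floor to the underside of the top. Four apron rails, 52 mm thick and 83 mm tall, run between adjacent legs with their top edges flush with the underside of the top and their outer faces flush with the legs' outer faces.

B is a simple wooden stool: a rectangular seat 355 mm (x) by 299 mm (y), 26 mm thick, top face at z = 438 mm, on four square legs, each 26×26 mm in cross-section. The legs rest on z = 0, each flush with a corner of the seat.

C is a wooden ladder with two side rails of 47×63 mm section and 1337 mm height, set 411 mm apart overall. Between them run 4 rectangular rungs (63 mm deep, 31 mm thick), front faces flush with the rails' −y face. The bottom of the first rung is 191 mm above the floor and each subsequent rung is 295 mm higher than the one below.

Three stools sit around the table at the −y, −x, +x sides. The ladder is on top of the table, centred.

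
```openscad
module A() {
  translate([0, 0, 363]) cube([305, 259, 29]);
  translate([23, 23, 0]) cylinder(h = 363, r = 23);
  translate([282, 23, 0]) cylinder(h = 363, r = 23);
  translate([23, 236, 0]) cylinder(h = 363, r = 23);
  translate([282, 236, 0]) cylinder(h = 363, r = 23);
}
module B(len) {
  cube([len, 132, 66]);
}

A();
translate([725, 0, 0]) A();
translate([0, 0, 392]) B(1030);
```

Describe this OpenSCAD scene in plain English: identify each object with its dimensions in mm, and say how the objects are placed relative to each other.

A is a simple wooden stool: a rectangular seat 305 mm (x) by 259 mm (y), 29 mm thick, top face at z = 392 mm, on four round legs, each 46 mm in diameter. The legs rest on z = 0, each leg's axis is inset half a diameter from the nearest pair of seat edges (so the leg's bounding box is flush with the corner).

B is a rectangular beam 1030 mm long (x), 132 mm deep (y), 66 mm thick (z).

The beam spans the tops of two stools placed 420 mm apart, resting at z = 392 mm.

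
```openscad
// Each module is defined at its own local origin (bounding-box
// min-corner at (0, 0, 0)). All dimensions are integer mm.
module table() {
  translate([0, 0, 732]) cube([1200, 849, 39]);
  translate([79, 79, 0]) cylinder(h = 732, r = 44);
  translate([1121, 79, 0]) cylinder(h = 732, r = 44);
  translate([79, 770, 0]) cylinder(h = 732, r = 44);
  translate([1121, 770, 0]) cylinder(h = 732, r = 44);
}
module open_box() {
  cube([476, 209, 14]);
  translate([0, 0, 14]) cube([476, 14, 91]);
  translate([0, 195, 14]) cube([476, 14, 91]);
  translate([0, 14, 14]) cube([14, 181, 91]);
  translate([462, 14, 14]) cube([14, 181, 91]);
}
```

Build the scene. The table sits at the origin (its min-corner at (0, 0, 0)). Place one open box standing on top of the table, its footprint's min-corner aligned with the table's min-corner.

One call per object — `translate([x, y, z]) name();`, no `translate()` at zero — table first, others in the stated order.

table();
translate([0, 0, 771]) open_box();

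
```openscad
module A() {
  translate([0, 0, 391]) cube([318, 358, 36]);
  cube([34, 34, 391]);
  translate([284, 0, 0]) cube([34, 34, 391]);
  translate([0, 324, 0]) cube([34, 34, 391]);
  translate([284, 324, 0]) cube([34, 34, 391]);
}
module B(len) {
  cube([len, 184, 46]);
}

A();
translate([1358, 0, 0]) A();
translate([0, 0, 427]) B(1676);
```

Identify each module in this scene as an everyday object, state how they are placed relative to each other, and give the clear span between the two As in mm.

Second stool starts at x = 1358; first ends at x = 318; clear span = 1358 − 318 = 1040 mm.

A is a stool. B is a beam. A beam spans the tops of two stools. The clear span between the two stools is 1040 mm.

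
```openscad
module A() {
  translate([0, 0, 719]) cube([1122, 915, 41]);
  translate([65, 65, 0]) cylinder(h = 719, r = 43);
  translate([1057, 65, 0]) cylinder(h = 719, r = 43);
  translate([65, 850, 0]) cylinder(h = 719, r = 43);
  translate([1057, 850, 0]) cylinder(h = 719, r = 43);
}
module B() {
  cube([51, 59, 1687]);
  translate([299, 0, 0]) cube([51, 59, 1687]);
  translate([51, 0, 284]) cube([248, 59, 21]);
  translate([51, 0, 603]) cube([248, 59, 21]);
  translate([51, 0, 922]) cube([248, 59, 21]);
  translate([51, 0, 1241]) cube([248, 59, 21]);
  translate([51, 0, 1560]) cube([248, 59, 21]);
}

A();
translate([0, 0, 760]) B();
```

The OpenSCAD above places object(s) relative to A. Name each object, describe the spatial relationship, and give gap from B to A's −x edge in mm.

A is a table. B is a ladder. The ladder is on top of the table. The gap from the ladder to the table's −x edge is 0 mm.

The ladder's min-x is at 0; the table's min-x is 0; gap = 0 mm.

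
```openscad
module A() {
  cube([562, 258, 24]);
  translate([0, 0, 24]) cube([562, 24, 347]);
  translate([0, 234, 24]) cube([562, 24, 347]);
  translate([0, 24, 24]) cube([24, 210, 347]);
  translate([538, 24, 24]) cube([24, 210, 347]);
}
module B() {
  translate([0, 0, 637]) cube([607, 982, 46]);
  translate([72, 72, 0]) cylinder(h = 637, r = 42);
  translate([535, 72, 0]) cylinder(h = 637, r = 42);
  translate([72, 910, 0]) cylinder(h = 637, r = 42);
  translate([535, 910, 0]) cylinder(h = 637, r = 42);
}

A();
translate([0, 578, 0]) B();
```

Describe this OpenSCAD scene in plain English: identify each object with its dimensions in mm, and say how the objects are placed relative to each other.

A is an open storage box with external size 562×258×371 mm and wall thickness 24 mm (the base is also 24 mm thick). The base covers the whole footprint; the four walls stand on the base, with the y-facing walls full-width and the x-facing walls fitting between their inner faces.

B is a table: top 607 mm (x) × 982 mm (y), 46 mm thick, upper face at z = 683 mm, on four round legs of 84 mm diameter, each leg's bounding box inset 30 mm from the nearest pair of top edges, running from z = 0 to the bottom of the top.

The table is on the floor beside the open box on its +y side.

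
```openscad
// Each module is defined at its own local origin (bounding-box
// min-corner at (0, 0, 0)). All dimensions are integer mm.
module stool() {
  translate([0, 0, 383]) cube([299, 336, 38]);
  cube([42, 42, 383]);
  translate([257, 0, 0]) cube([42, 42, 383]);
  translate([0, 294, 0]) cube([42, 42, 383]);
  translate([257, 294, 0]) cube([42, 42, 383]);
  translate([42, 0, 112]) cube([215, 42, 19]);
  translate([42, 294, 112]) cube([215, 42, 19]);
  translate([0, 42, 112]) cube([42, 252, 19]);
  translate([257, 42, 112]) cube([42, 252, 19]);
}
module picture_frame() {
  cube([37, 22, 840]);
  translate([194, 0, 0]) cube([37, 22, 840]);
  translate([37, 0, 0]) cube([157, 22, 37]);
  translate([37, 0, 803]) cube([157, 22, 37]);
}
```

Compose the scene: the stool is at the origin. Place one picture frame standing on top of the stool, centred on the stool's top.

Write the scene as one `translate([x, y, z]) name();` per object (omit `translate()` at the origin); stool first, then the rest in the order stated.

stool();
translate([34, 157, 421]) picture_frame();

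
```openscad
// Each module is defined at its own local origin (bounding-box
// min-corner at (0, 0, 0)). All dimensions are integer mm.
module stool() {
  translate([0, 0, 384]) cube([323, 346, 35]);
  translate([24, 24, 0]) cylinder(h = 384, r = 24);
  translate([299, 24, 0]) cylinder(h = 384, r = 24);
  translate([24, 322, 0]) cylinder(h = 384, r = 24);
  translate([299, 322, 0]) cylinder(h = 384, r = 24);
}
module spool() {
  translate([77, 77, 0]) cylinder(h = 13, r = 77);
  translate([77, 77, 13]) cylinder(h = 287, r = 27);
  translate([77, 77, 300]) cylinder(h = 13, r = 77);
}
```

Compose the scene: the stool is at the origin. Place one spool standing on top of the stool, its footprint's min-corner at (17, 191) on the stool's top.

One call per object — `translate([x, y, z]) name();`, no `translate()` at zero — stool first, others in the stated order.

stool();
translate([17, 191, 419]) spool();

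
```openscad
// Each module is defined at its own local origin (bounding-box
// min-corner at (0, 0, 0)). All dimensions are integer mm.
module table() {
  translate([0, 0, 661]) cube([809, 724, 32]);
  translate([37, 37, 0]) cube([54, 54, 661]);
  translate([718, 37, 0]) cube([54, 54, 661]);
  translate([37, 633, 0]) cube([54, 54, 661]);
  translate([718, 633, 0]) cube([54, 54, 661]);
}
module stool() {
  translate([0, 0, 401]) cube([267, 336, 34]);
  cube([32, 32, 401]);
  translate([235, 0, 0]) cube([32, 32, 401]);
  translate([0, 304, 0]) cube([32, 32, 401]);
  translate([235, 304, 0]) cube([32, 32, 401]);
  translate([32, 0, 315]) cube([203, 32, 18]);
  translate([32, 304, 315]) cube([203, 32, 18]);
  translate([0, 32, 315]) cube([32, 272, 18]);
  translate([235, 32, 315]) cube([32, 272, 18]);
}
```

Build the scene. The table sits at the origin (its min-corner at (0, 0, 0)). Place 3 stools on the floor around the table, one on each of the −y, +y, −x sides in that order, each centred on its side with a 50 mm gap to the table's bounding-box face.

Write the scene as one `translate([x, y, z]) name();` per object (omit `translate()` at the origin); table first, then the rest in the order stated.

table();
translate([271, -386, 0]) stool();
translate([271, 774, 0]) stool();
translate([-317, 194, 0]) stool();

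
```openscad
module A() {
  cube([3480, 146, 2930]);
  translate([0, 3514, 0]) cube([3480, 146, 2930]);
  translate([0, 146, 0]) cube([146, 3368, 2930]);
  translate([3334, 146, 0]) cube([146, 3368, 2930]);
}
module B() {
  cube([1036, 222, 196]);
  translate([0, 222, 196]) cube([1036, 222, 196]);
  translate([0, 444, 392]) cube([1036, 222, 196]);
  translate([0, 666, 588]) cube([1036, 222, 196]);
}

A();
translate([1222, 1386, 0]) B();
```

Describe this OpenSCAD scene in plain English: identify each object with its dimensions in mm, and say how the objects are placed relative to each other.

A is a box-shaped house frame (walls only): outside footprint 3480×3660 mm, wall height 2930 mm, wall thickness 146 mm. The two y-facing walls run the full x-width; the two x-facing walls fit between the inner faces of the y-facing walls.

B is a straight staircase of 4 solid steps. Each step is 1036 mm wide (x), 222 mm deep (y, the going) and 196 mm tall (the rise). The first step rests on the floor; each subsequent step sits one going further in +y and one rise higher in +z, directly behind and above the previous step with no overlap.

The staircase sits inside the house frame, centred.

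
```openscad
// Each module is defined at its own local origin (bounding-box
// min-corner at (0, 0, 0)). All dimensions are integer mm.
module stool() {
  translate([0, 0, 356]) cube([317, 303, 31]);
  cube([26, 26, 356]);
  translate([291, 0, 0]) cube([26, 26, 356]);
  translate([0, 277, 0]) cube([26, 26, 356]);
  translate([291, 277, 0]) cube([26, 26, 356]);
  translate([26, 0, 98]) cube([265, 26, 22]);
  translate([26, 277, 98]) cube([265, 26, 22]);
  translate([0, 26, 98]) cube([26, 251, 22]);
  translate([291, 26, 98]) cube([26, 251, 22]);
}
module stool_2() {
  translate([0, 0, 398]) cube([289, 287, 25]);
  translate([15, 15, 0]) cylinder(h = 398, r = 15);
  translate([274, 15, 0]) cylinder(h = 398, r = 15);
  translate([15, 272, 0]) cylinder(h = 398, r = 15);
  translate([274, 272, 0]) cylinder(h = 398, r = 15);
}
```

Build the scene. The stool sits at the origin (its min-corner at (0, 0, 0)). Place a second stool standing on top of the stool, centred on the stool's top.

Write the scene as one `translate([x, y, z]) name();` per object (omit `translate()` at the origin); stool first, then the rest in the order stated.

stool();
translate([14, 8, 387]) stool_2();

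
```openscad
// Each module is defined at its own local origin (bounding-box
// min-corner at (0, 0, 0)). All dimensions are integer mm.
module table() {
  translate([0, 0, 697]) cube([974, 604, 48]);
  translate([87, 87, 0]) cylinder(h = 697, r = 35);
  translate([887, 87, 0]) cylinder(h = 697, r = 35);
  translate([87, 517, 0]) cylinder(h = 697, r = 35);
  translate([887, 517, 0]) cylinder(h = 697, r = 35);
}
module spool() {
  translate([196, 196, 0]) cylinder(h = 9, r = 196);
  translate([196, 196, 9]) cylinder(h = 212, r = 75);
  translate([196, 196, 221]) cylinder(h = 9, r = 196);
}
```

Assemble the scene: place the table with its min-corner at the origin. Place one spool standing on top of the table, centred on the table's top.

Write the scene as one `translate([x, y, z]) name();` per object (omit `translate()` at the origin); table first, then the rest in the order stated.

table();
translate([291, 106, 745]) spool();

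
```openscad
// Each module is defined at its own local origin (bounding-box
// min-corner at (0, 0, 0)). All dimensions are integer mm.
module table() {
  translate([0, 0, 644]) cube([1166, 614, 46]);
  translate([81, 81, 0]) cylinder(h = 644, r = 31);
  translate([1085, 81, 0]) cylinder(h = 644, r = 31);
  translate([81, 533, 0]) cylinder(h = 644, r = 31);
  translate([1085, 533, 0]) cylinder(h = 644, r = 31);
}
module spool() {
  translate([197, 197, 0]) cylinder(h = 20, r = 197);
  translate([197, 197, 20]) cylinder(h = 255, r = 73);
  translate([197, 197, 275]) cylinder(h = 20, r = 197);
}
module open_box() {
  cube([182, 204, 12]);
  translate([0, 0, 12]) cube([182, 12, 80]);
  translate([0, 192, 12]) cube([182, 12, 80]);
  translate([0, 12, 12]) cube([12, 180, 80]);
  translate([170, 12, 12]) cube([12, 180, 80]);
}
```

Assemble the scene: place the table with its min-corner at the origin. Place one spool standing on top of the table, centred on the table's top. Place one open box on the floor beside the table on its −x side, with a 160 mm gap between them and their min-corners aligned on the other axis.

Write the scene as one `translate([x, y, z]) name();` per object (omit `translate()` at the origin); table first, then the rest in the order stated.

table();
translate([386, 110, 690]) spool();
translate([-342, 0, 0]) open_box();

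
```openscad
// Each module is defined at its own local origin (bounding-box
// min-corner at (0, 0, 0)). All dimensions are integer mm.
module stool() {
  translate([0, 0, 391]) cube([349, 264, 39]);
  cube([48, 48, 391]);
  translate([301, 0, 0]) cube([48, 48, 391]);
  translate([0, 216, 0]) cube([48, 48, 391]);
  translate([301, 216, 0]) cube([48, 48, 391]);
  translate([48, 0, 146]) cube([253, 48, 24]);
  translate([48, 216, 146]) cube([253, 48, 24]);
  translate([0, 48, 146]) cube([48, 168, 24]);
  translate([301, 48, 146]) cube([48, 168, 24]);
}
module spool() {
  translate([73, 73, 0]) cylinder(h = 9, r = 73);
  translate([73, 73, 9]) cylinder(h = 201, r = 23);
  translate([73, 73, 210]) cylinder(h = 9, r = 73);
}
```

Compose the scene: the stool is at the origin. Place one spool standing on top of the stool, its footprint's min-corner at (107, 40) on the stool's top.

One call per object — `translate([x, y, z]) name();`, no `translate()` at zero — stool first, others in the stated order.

stool();
translate([107, 40, 430]) spool();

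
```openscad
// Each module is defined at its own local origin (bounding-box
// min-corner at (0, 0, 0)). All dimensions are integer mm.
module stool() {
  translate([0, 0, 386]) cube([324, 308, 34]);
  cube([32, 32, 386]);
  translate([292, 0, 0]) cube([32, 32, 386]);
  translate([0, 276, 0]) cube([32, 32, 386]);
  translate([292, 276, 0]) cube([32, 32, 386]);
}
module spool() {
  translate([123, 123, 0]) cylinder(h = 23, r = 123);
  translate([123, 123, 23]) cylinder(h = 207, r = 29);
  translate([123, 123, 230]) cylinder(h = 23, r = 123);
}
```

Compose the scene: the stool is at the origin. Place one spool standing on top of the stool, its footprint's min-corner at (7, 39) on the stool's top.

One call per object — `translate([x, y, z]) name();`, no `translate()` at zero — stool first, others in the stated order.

stool();
translate([7, 39, 420]) spool();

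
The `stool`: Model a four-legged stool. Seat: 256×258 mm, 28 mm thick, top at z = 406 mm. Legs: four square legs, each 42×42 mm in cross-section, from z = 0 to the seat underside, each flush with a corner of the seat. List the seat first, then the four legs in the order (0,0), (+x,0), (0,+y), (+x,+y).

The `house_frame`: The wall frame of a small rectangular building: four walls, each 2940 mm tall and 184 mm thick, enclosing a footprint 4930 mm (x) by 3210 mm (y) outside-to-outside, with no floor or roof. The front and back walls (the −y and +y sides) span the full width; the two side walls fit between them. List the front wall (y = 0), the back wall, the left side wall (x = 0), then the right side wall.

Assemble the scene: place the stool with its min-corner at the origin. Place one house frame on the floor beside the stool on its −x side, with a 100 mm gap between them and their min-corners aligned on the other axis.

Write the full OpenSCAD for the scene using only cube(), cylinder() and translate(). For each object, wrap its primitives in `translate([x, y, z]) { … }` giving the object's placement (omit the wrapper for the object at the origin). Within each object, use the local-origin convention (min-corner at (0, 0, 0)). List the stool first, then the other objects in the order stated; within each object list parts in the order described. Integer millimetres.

translate([0, 0, 378]) cube([256, 258, 28]);
cube([42, 42, 378]);
translate([214, 0, 0]) cube([42, 42, 378]);
translate([0, 216, 0]) cube([42, 42, 378]);
translate([214, 216, 0]) cube([42, 42, 378]);
translate([-5030, 0, 0]) {
  cube([4930, 184, 2940]);
  translate([0, 3026, 0]) cube([4930, 184, 2940]);
  translate([0, 184, 0]) cube([184, 2842, 2940]);
  translate([4746, 184, 0]) cube([184, 2842, 2940]);
}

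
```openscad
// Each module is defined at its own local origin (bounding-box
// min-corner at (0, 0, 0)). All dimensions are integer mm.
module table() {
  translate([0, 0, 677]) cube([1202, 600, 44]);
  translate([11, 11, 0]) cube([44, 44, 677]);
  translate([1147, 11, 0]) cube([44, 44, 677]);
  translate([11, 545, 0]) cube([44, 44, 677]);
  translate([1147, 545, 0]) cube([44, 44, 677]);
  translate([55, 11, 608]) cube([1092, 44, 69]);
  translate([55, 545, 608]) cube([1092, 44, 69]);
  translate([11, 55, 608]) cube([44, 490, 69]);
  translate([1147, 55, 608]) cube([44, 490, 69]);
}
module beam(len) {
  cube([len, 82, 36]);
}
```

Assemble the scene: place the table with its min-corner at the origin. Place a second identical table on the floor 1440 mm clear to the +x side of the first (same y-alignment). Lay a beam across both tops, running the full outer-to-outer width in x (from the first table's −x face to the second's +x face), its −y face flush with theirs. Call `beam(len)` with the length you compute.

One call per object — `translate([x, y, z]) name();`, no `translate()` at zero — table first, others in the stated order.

table();
translate([2642, 0, 0]) table();
translate([0, 0, 721]) beam(3844);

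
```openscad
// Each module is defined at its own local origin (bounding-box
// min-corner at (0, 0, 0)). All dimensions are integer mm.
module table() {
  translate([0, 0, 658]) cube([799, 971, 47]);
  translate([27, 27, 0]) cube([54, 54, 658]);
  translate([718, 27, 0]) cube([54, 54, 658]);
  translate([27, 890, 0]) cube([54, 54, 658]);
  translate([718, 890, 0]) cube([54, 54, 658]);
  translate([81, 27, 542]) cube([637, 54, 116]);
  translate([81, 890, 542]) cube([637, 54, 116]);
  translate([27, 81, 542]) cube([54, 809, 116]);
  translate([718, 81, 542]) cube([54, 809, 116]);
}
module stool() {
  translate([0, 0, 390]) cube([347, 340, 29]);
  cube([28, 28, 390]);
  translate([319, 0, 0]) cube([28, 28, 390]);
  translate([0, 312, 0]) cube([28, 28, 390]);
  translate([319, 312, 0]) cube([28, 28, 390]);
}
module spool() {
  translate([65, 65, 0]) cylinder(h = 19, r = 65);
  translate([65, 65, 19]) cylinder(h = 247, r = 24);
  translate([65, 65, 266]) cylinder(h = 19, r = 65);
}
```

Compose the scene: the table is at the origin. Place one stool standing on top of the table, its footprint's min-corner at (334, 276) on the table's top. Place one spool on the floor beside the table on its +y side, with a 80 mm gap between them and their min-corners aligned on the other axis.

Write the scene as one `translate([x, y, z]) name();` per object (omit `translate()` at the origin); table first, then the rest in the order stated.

table();
translate([334, 276, 705]) stool();
translate([0, 1051, 0]) spool();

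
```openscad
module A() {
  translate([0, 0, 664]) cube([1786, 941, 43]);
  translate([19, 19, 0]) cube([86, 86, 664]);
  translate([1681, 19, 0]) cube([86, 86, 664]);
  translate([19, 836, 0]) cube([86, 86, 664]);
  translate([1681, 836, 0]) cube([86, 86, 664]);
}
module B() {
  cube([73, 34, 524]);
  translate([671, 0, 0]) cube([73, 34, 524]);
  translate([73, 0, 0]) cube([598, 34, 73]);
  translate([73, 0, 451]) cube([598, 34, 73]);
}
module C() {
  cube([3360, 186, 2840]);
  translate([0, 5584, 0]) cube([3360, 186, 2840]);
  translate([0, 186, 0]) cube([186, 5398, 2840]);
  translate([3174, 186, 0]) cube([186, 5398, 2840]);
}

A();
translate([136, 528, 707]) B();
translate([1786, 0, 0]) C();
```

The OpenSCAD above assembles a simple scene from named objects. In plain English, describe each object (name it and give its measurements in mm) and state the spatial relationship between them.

A is a table with a 1786×941 mm rectangular top, 43 mm thick, top surface at z = 707 mm, supported by four 86×86 mm square legs, each inset 19 mm from the nearest pair of top edges, running from the floor.

B is a picture frame with a 598×378 mm rectangular opening (x by z) and a uniform 73 mm border on every side. Frame depth is 34 mm along y. It is built from two vertical stiles running the full outside height and two horizontal rails spanning the gap between the stiles.

C is the wall frame of a small rectangular building: four walls, each 2840 mm tall and 186 mm thick, enclosing a footprint 3360 mm (x) by 5770 mm (y) outside-to-outside, with no floor or roof. The front and back walls (the −y and +y sides) span the full width; the two side walls fit between them.

The picture frame is on top of the table. The house frame is against the table's +x side, with their −y faces flush.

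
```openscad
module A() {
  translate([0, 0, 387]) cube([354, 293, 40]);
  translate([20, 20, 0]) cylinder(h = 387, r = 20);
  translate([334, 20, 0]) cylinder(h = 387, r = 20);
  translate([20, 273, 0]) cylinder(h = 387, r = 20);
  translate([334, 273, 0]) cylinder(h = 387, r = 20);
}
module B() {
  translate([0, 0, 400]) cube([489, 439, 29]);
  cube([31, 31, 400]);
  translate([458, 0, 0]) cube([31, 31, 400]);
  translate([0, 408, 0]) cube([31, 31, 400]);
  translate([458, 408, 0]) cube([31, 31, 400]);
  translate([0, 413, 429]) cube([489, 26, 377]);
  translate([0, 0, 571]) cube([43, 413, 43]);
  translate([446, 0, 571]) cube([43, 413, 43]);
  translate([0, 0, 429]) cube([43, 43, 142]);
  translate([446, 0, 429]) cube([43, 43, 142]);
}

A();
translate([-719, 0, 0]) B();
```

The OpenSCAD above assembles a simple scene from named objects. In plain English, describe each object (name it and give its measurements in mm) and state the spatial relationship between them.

A is a simple wooden stool: a rectangular seat 354 mm (x) by 293 mm (y), 40 mm thick, top face at z = 427 mm, on four round legs, each 40 mm in diameter. The legs rest on z = 0, each leg's axis is inset half a diameter from the nearest pair of seat edges (so the leg's bounding box is flush with the corner).

B is a chair: 489×439 mm seat, 29 mm thick, top at z = 429 mm, on four 31 mm square corner legs flush with the seat edges. A 26 mm thick backrest slab spans the full seat width, extending 377 mm above the seat top, its back face flush with the seat's +y edge. Two armrests of 43×43 mm section run along each side from the seat's front edge to the front of the backrest, top faces 185 mm above the seat top and outer faces flush with the seat's x-edges; a 43×43 mm post under the front of each armrest stands on the seat at the front corner.

The chair is on the floor beside the stool on its −x side.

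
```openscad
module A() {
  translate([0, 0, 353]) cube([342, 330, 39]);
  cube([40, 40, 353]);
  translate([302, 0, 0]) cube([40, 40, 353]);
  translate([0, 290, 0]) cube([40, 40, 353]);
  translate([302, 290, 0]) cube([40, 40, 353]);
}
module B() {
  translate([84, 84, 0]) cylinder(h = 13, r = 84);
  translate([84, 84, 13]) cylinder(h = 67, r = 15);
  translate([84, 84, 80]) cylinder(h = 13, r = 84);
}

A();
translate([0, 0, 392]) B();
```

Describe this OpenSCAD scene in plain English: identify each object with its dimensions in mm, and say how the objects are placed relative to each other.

A is a simple wooden stool: a rectangular seat 342 mm (x) by 330 mm (y), 39 mm thick, top face at z = 392 mm, on four square legs, each 40×40 mm in cross-section. The legs rest on z = 0, each flush with a corner of the seat.

B is a spool: two coaxial disc flanges of radius 84 mm and thickness 13 mm, joined by a core cylinder of radius 15 mm and height 67 mm. The lower flange rests on z = 0 and the three cylinders share a vertical axis.

The spool is on top of the stool.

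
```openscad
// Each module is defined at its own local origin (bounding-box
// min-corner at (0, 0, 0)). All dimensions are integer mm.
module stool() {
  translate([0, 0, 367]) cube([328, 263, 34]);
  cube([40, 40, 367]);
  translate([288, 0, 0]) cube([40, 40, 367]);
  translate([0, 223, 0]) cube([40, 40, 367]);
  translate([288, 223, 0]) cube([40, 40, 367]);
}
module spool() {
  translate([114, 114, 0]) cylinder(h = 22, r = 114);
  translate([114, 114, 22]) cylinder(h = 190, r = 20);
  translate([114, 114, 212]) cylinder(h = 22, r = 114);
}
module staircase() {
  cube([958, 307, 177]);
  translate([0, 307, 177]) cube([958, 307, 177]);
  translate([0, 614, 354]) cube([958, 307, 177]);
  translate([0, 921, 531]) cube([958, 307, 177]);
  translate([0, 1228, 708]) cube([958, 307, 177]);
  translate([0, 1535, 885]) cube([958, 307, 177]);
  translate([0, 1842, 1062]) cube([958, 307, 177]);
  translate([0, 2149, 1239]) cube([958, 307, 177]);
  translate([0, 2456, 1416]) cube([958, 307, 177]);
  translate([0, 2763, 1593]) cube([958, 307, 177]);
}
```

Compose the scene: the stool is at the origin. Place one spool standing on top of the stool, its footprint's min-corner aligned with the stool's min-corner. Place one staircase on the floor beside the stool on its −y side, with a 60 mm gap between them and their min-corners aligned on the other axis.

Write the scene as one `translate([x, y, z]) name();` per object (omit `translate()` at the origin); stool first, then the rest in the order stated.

stool();
translate([0, 0, 401]) spool();
translate([0, -3130, 0]) staircase();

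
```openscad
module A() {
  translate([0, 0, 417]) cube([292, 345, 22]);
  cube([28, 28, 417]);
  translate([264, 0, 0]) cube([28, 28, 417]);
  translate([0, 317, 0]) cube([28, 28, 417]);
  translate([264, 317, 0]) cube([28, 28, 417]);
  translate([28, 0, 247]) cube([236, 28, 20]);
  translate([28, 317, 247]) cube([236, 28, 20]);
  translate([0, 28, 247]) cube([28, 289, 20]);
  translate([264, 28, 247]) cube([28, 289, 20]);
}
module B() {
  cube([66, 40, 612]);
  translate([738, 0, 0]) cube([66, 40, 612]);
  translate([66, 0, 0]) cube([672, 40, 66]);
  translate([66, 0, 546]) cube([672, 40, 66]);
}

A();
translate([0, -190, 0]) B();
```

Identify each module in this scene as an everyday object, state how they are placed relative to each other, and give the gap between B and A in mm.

The picture frame's nearest face is 150 mm from the stool's −y face.

A is a stool. B is a picture frame. The picture frame is on the floor beside the stool on its −y side. The gap between the picture frame and the stool is 150 mm.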